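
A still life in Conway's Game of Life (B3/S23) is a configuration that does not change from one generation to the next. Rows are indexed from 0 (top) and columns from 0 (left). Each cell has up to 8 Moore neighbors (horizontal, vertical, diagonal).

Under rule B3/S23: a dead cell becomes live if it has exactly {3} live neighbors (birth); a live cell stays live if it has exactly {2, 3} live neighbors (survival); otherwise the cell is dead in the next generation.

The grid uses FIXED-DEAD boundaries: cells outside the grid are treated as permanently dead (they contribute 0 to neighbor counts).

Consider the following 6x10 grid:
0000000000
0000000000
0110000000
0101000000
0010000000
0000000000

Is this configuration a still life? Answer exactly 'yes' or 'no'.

Answer: yes

Derivation:
Compute generation 1 and compare to generation 0 (given above):
Generation 1:
0000000000
0000000000
0110000000
0101000000
0010000000
0000000000
The grids are IDENTICAL -> still life.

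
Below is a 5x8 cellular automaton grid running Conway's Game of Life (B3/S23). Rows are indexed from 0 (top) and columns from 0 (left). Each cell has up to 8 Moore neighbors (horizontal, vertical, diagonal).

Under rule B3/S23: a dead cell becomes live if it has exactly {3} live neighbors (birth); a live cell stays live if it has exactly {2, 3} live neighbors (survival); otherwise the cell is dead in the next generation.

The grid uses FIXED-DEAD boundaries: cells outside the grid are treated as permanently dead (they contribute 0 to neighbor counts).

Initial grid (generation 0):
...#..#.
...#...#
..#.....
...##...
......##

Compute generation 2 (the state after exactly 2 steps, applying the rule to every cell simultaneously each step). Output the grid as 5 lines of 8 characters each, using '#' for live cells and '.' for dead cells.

Answer: ........
..##....
..#.#...
...#....
........

Derivation:
Simulating step by step:
Generation 0 (given above): 9 live cells
Generation 1: 5 live cells
........
..##....
..#.#...
...#....
........
Generation 2: 5 live cells
(generation 2 grid is the final answer)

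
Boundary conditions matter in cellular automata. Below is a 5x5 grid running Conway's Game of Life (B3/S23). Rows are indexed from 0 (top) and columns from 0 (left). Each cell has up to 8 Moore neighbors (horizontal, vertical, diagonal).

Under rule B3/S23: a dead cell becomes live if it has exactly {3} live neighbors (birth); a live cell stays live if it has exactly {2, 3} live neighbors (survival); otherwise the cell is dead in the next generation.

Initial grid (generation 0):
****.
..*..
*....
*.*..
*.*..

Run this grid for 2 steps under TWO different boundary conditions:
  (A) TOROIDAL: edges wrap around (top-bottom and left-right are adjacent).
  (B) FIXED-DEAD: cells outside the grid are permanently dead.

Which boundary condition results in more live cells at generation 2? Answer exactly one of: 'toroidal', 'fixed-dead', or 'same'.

Answer: toroidal

Derivation:
Under TOROIDAL boundary, generation 2:
..*..
***..
.*...
*...*
.*.*.
Population = 9

Under FIXED-DEAD boundary, generation 2:
.*.*.
...*.
.*...
.....
.....
Population = 4

Comparison: toroidal=9, fixed-dead=4 -> toroidal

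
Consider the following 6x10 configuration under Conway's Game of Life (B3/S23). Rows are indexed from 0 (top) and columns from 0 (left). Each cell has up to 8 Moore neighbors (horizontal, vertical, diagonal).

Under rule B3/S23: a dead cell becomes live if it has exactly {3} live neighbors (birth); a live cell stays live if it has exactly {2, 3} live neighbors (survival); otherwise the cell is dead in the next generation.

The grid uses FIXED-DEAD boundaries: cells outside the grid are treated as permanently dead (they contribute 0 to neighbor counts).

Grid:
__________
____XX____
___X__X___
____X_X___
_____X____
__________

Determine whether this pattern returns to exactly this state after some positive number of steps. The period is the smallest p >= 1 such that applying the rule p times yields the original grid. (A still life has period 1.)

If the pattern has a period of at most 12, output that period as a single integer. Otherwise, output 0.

Simulating and comparing each generation to the original:
Gen 0 (original, given above): 7 live cells
Gen 1: 7 live cells, MATCHES original -> period = 1

Answer: 1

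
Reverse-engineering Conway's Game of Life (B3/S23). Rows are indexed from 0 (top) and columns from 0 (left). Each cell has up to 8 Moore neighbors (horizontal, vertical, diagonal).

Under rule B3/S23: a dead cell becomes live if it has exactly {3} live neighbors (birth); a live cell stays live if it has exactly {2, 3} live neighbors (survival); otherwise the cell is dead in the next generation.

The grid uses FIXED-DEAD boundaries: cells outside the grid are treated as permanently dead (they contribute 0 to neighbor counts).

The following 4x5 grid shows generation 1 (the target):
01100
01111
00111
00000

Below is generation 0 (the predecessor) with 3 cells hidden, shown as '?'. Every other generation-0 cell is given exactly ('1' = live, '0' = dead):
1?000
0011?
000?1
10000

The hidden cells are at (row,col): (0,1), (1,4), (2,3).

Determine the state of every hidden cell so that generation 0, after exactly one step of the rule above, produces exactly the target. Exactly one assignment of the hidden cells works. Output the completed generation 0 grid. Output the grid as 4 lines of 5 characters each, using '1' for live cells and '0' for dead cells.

Answer: 11000
00110
00011
10000

Derivation:
Hidden generation-0 cells (in order): (0,1), (1,4), (2,3).
A hidden cell only influences target cells in its own 3x3 neighborhood. Try each of the 2^3 = 8 assignments, step the completed generation 0 forward once under B3/S23, and compare with the target:
  (0,1)=0 (1,4)=0 (2,3)=0 -> step gives (0,1)='0' but target has '1' -> reject
  (0,1)=0 (1,4)=0 (2,3)=1 -> step gives (0,1)='0' but target has '1' -> reject
  (0,1)=0 (1,4)=1 (2,3)=0 -> step gives (0,1)='0' but target has '1' -> reject
  (0,1)=0 (1,4)=1 (2,3)=1 -> step gives (0,1)='0' but target has '1' -> reject
  (0,1)=1 (1,4)=0 (2,3)=0 -> step gives (1,4)='0' but target has '1' -> reject
  (0,1)=1 (1,4)=0 (2,3)=1 -> step reproduces the target at every cell -> ACCEPT
  (0,1)=1 (1,4)=1 (2,3)=0 -> step gives (0,3)='1' but target has '0' -> reject
  (0,1)=1 (1,4)=1 (2,3)=1 -> step gives (0,3)='1' but target has '0' -> reject
Unique solution: (0,1)=live, (1,4)=dead, (2,3)=live.
Check: live-neighbor counts of every cell in the completed generation 0:
12321
23333
12332
01122
Applying B3/S23 to generation 0 with these counts gives:
01100
01111
00111
00000
which matches the target exactly.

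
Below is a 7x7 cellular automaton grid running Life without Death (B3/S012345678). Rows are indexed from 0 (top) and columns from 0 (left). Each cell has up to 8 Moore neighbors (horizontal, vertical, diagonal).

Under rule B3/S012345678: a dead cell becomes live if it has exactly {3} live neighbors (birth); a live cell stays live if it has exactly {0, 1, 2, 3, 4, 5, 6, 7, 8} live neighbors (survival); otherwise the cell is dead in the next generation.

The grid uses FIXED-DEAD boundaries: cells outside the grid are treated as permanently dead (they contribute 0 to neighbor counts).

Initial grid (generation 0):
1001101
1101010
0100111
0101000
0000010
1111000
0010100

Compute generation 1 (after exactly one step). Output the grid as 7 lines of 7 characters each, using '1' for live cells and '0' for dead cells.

Simulating step by step:
Generation 0 (given above): 21 live cells
Generation 1: 31 live cells
(generation 1 grid is the final answer)

Answer: 1111111
1101010
0101111
0111001
1001110
1111100
0010100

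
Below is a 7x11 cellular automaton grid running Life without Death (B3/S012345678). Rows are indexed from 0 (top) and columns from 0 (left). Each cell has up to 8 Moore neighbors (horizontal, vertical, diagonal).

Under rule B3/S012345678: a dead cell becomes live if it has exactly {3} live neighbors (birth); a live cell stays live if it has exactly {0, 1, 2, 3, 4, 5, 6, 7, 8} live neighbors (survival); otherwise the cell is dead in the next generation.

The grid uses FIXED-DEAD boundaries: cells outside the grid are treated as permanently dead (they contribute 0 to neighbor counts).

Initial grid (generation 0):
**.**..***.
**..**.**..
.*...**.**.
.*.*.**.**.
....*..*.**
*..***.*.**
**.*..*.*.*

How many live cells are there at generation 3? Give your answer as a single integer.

Answer: 54

Derivation:
Simulating step by step:
Generation 0 (given above): 41 live cells
Generation 1: 52 live cells
**********.
**.***.**..
.*...**.**.
.***.**.**.
..*.*..*.**
******.*.**
****.****.*
Generation 2: 53 live cells
**********.
**.***.**..
.*...**.**.
.***.**.**.
*.*.*..*.**
******.*.**
****.****.*
Generation 3: 54 live cells
**********.
**.***.**..
.*...**.**.
****.**.**.
*.*.*..*.**
******.*.**
****.****.*
Population at generation 3: 54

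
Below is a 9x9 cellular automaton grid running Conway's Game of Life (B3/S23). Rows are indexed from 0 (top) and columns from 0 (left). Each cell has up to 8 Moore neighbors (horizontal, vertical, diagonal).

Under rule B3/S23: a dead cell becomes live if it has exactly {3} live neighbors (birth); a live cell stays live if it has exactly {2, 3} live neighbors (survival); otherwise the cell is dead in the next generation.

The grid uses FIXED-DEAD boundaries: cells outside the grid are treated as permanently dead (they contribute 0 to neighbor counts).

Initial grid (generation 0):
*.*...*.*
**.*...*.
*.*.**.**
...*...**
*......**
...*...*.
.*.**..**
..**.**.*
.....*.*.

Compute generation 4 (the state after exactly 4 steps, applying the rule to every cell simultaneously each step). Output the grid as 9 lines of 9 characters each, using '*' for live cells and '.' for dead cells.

Simulating step by step:
Generation 0 (given above): 34 live cells
Generation 1: 27 live cells
*.*....*.
*..***...
*.*.*....
.*.**....
......*..
..***.*..
.....*..*
..**.*..*
....**.*.
Generation 2: 29 live cells
.*.**....
*.*.**...
*.*......
.*****...
.........
...**.**.
.....***.
...*.*.**
...****..
Generation 3: 24 live cells
.*****...
*.*.**...
*........
.****....
......*..
....*..*.
...*.....
...*....*
...*.***.
Generation 4: 23 live cells
(generation 4 grid is the final answer)

Answer: .**..*...
*.*..*...
*....*...
.***.....
..*.**...
.........
...**....
..**..**.
....*.**.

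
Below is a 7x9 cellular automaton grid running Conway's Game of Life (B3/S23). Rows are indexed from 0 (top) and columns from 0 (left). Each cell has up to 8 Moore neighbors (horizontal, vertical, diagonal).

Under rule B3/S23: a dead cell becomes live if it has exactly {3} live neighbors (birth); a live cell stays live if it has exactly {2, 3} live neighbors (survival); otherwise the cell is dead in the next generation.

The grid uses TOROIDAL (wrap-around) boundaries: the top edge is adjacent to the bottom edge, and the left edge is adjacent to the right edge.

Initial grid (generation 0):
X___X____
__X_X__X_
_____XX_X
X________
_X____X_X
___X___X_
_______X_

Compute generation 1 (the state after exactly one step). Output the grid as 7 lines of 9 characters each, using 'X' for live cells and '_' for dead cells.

Answer: ___X____X
___XX_XXX
_____XXXX
X____XX_X
X______XX
______XXX
________X

Derivation:
Simulating step by step:
Generation 0 (given above): 15 live cells
Generation 1: 22 live cells
(generation 1 grid is the final answer)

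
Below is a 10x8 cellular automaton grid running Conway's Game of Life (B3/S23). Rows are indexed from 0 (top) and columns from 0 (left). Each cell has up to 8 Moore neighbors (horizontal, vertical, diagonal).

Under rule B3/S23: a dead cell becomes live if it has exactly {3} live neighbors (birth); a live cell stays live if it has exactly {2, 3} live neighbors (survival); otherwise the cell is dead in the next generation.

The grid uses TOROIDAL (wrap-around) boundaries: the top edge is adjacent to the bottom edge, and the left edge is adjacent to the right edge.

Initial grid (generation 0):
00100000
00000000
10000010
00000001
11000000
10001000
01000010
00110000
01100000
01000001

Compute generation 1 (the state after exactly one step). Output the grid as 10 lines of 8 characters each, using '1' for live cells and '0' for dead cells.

Simulating step by step:
Generation 0 (given above): 16 live cells
Generation 1: 17 live cells
(generation 1 grid is the final answer)

Answer: 00000000
00000000
00000001
01000001
11000001
10000001
01110000
00010000
11010000
11000000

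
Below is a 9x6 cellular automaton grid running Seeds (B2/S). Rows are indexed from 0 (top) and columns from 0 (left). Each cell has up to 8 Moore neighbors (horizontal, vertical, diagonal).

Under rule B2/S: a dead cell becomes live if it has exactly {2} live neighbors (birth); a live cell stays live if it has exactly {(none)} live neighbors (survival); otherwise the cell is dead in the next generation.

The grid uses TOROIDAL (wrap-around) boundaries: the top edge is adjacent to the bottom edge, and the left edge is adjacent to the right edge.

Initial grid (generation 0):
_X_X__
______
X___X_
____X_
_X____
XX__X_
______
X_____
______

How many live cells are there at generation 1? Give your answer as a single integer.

Simulating step by step:
Generation 0 (given above): 10 live cells
Generation 1: 19 live cells
__X___
XXXXXX
___X__
XX_X__
__XXX_
__X__X
______
______
XXX___
Population at generation 1: 19

Answer: 19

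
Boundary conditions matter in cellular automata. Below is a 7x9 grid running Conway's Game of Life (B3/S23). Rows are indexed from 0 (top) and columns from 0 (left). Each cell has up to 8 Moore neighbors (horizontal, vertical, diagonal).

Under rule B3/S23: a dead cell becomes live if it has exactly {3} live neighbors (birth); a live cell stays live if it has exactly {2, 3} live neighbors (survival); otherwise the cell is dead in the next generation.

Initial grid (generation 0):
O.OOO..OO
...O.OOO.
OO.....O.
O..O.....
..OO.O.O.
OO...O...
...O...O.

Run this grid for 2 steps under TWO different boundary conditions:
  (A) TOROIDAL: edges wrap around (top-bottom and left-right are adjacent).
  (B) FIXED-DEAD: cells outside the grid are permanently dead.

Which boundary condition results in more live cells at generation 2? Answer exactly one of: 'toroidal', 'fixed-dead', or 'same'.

Answer: toroidal

Derivation:
Under TOROIDAL boundary, generation 2:
..OO.O...
...O.OO..
OOO...O.O
....O.O..
.....O..O
.O.OO.O.O
...OO.OO.
Population = 24

Under FIXED-DEAD boundary, generation 2:
..OO.OO..
O....O.OO
O.O...O..
O...O.OO.
O....O...
.O.O.....
.........
Population = 19

Comparison: toroidal=24, fixed-dead=19 -> toroidal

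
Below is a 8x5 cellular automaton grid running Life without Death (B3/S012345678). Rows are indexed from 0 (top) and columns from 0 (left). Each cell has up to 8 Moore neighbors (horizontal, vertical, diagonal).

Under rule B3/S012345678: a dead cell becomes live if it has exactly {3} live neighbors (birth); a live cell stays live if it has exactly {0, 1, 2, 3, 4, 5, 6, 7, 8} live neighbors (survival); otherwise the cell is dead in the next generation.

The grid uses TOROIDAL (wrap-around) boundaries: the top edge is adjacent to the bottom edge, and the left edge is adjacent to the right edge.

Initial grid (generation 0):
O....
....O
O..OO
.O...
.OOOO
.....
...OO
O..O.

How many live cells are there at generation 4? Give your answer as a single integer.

Simulating step by step:
Generation 0 (given above): 14 live cells
Generation 1: 17 live cells
O....
...OO
O..OO
.O...
OOOOO
O....
...OO
O..O.
Generation 2: 20 live cells
O..O.
...OO
O.OOO
.O...
OOOOO
O....
O..OO
O..O.
Generation 3: 26 live cells
O.OO.
.O.OO
OOOOO
.O...
OOOOO
O....
OO.OO
OOOO.
Generation 4: 26 live cells
O.OO.
.O.OO
OOOOO
.O...
OOOOO
O....
OO.OO
OOOO.
Population at generation 4: 26

Answer: 26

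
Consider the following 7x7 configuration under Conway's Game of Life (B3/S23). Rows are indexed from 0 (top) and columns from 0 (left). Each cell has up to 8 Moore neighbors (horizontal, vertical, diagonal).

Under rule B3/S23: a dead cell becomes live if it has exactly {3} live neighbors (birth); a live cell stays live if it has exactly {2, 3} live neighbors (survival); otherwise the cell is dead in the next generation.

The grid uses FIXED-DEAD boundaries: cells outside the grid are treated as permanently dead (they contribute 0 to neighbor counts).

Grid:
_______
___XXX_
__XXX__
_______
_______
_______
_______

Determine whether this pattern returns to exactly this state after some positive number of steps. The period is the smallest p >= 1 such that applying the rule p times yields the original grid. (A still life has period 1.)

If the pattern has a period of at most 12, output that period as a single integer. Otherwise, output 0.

Simulating and comparing each generation to the original:
Gen 0 (original, given above): 6 live cells
Gen 1: 6 live cells, differs from original
Gen 2: 6 live cells, MATCHES original -> period = 2

Answer: 2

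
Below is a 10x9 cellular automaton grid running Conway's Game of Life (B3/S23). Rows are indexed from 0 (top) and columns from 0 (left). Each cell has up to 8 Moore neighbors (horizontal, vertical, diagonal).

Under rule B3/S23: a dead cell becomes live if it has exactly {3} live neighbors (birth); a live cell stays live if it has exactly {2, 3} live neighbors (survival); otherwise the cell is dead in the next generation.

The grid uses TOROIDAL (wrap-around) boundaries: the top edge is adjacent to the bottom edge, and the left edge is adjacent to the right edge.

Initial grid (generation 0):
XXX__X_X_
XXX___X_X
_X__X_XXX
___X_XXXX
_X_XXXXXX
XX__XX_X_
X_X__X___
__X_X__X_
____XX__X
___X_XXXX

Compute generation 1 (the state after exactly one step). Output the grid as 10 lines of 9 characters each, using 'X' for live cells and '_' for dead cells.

Answer: ___XXX___
___X_____
_X_XX____
___X_____
_X_X_____
_______X_
X_X__X___
_X__X_X_X
________X
_XXX_____

Derivation:
Simulating step by step:
Generation 0 (given above): 46 live cells
Generation 1: 22 live cells
(generation 1 grid is the final answer)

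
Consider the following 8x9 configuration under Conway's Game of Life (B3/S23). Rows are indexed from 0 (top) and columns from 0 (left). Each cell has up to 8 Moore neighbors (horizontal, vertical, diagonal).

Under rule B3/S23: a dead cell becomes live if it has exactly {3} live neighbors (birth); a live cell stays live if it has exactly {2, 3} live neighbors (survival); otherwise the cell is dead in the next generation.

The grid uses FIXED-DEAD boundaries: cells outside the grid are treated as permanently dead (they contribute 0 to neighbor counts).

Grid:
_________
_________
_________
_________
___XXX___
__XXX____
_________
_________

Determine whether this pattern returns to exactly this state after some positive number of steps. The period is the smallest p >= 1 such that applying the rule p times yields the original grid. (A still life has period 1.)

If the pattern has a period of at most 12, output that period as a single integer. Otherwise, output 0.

Answer: 2

Derivation:
Simulating and comparing each generation to the original:
Gen 0 (original, given above): 6 live cells
Gen 1: 6 live cells, differs from original
Gen 2: 6 live cells, MATCHES original -> period = 2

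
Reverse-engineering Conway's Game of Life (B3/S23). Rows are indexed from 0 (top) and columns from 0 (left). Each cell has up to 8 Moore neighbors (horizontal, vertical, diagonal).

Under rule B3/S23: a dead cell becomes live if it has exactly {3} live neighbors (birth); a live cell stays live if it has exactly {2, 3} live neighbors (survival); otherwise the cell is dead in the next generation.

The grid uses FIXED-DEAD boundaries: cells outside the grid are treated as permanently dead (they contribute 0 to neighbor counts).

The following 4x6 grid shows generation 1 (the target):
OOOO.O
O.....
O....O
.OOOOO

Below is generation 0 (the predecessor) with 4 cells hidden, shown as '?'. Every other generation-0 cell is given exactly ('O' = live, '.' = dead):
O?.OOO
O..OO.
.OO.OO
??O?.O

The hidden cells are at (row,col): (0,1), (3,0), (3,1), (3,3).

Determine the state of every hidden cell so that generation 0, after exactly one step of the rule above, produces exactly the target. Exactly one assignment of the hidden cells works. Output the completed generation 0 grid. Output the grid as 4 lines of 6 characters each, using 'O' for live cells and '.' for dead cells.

Answer: OO.OOO
O..OO.
.OO.OO
.OO..O

Derivation:
Hidden generation-0 cells (in order): (0,1), (3,0), (3,1), (3,3).
A hidden cell only influences target cells in its own 3x3 neighborhood. Try each of the 2^4 = 16 assignments, step the completed generation 0 forward once under B3/S23, and compare with the target:
  (0,1)=. (3,0)=. (3,1)=. (3,3)=. -> step gives (0,0)='.' but target has 'O' -> reject
  (0,1)=. (3,0)=. (3,1)=. (3,3)=O -> step gives (0,0)='.' but target has 'O' -> reject
  (0,1)=. (3,0)=. (3,1)=O (3,3)=. -> step gives (0,0)='.' but target has 'O' -> reject
  (0,1)=. (3,0)=. (3,1)=O (3,3)=O -> step gives (0,0)='.' but target has 'O' -> reject
  (0,1)=. (3,0)=O (3,1)=. (3,3)=. -> step gives (0,0)='.' but target has 'O' -> reject
  (0,1)=. (3,0)=O (3,1)=. (3,3)=O -> step gives (0,0)='.' but target has 'O' -> reject
  (0,1)=. (3,0)=O (3,1)=O (3,3)=. -> step gives (0,0)='.' but target has 'O' -> reject
  (0,1)=. (3,0)=O (3,1)=O (3,3)=O -> step gives (0,0)='.' but target has 'O' -> reject
  (0,1)=O (3,0)=. (3,1)=. (3,3)=. -> step gives (2,0)='.' but target has 'O' -> reject
  (0,1)=O (3,0)=. (3,1)=. (3,3)=O -> step gives (2,0)='.' but target has 'O' -> reject
  (0,1)=O (3,0)=. (3,1)=O (3,3)=. -> step reproduces the target at every cell -> ACCEPT
  (0,1)=O (3,0)=. (3,1)=O (3,3)=O -> step gives (3,2)='.' but target has 'O' -> reject
  (0,1)=O (3,0)=O (3,1)=. (3,3)=. -> step gives (2,2)='O' but target has '.' -> reject
  (0,1)=O (3,0)=O (3,1)=. (3,3)=O -> step gives (3,1)='.' but target has 'O' -> reject
  (0,1)=O (3,0)=O (3,1)=O (3,3)=. -> step gives (2,0)='.' but target has 'O' -> reject
  (0,1)=O (3,0)=O (3,1)=O (3,3)=O -> step gives (2,0)='.' but target has 'O' -> reject
Unique solution: (0,1)=live, (3,0)=dead, (3,1)=live, (3,3)=dead.
Check: live-neighbor counts of every cell in the completed generation 0:
223342
355565
344543
233332
Applying B3/S23 to generation 0 with these counts gives:
OOOO.O
O.....
O....O
.OOOOO
which matches the target exactly.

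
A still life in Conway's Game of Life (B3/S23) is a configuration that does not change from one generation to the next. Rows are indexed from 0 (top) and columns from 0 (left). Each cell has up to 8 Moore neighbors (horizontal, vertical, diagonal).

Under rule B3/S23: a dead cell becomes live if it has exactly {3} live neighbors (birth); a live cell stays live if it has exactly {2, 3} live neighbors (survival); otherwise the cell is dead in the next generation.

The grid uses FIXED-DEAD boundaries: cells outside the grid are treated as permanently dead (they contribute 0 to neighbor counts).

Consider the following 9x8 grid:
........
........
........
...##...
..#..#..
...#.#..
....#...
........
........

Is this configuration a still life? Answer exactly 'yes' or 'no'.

Compute generation 1 and compare to generation 0 (given above):
Generation 1:
........
........
........
...##...
..#..#..
...#.#..
....#...
........
........
The grids are IDENTICAL -> still life.

Answer: yes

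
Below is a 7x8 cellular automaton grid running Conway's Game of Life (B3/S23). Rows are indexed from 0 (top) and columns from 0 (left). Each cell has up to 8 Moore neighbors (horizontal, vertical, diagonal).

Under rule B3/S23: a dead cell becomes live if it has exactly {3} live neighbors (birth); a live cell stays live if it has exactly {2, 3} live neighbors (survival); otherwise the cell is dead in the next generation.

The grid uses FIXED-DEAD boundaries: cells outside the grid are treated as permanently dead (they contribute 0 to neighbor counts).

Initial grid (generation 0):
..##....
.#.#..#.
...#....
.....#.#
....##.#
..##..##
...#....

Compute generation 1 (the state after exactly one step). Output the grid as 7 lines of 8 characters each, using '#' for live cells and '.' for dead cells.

Answer: ..##....
...##...
..#.#.#.
.....#..
...###.#
..##.###
..##....

Derivation:
Simulating step by step:
Generation 0 (given above): 16 live cells
Generation 1: 19 live cells
(generation 1 grid is the final answer)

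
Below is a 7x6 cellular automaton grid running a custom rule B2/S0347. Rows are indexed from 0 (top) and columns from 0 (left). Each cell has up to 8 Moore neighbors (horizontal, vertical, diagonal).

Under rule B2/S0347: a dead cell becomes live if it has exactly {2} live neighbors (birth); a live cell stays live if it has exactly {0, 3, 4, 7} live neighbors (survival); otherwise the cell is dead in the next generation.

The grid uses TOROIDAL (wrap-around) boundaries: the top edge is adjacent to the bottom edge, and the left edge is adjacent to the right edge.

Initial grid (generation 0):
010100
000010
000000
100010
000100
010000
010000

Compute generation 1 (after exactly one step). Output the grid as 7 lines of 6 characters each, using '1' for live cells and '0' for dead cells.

Simulating step by step:
Generation 0 (given above): 8 live cells
Generation 1: 15 live cells
(generation 1 grid is the final answer)

Answer: 100010
001100
000110
100101
111011
100000
000000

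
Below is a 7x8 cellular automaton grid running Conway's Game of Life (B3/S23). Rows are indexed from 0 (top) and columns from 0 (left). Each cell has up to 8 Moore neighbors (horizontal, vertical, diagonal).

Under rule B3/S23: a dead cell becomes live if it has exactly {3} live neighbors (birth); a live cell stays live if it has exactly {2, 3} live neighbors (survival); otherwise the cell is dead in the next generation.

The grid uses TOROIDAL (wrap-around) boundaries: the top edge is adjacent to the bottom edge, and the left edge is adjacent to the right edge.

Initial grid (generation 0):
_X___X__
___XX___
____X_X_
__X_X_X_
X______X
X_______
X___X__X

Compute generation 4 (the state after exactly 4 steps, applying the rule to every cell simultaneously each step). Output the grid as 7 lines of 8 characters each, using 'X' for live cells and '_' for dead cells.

Simulating step by step:
Generation 0 (given above): 15 live cells
Generation 1: 15 live cells
X__X_X__
___XX___
____X___
___X__X_
XX_____X
_X______
XX_____X
Generation 2: 19 live cells
XXXX___X
___X_X__
____XX__
X______X
XXX____X
__X_____
_XX____X
Generation 3: 19 live cells
___XX_XX
XX_X_XX_
____XXX_
______XX
__X____X
___X___X
_______X
Generation 4: 18 live cells
(generation 4 grid is the final answer)

Answer: __XXX___
X_XX____
X___X___
_______X
X______X
X_____XX
X__XX__X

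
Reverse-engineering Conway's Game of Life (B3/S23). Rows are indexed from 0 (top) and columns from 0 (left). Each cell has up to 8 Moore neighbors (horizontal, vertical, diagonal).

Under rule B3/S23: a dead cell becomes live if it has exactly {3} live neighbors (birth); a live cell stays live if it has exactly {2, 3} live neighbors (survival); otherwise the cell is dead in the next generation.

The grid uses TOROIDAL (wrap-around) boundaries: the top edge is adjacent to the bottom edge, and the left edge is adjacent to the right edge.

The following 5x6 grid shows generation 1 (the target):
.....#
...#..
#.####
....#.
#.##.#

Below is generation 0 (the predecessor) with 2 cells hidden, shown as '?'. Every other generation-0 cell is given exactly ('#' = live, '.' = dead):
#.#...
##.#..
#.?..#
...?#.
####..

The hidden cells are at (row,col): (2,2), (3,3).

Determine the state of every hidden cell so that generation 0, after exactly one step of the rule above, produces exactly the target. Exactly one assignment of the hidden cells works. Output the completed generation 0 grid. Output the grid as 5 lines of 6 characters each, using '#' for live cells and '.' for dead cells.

Answer: #.#...
##.#..
#.#..#
....#.
####..

Derivation:
Hidden generation-0 cells (in order): (2,2), (3,3).
A hidden cell only influences target cells in its own 3x3 neighborhood. Try each of the 2^2 = 4 assignments, step the completed generation 0 forward once under B3/S23, and compare with the target:
  (2,2)=. (3,3)=. -> step gives (1,2)='#' but target has '.' -> reject
  (2,2)=. (3,3)=# -> step gives (1,2)='#' but target has '.' -> reject
  (2,2)=# (3,3)=. -> step reproduces the target at every cell -> ACCEPT
  (2,2)=# (3,3)=# -> step gives (2,3)='.' but target has '#' -> reject
Unique solution: (2,2)=live, (3,3)=dead.
Check: live-neighbor counts of every cell in the completed generation 0:
475423
454224
342333
454424
243323
Applying B3/S23 to generation 0 with these counts gives:
.....#
...#..
#.####
....#.
#.##.#
which matches the target exactly.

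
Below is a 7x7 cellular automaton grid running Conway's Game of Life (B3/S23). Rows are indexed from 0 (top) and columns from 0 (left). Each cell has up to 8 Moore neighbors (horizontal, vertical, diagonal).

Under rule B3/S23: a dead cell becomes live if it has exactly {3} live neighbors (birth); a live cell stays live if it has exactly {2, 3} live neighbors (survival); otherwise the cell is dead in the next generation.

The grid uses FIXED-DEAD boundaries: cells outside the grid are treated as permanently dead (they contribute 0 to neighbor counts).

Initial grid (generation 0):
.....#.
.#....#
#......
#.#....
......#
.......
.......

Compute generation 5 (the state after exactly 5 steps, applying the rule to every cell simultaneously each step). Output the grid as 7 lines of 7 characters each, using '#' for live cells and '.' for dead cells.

Simulating step by step:
Generation 0 (given above): 7 live cells
Generation 1: 2 live cells
.......
.......
#......
.#.....
.......
.......
.......
Generation 2: 0 live cells
.......
.......
.......
.......
.......
.......
.......
Generation 3: 0 live cells
.......
.......
.......
.......
.......
.......
.......
Generation 4: 0 live cells
.......
.......
.......
.......
.......
.......
.......
Generation 5: 0 live cells
(generation 5 grid is the final answer)

Answer: .......
.......
.......
.......
.......
.......
.......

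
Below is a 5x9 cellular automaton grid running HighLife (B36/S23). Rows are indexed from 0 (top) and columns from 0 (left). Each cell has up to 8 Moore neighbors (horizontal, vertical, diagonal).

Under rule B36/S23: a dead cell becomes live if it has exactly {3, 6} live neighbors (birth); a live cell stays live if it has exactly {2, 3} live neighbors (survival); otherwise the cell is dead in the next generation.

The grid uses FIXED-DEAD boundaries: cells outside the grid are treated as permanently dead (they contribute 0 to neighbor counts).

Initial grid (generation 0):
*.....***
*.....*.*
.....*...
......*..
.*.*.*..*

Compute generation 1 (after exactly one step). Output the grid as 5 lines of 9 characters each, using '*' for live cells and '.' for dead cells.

Simulating step by step:
Generation 0 (given above): 13 live cells
Generation 1: 11 live cells
(generation 1 grid is the final answer)

Answer: ......*.*
.....**.*
.....***.
....***..
.........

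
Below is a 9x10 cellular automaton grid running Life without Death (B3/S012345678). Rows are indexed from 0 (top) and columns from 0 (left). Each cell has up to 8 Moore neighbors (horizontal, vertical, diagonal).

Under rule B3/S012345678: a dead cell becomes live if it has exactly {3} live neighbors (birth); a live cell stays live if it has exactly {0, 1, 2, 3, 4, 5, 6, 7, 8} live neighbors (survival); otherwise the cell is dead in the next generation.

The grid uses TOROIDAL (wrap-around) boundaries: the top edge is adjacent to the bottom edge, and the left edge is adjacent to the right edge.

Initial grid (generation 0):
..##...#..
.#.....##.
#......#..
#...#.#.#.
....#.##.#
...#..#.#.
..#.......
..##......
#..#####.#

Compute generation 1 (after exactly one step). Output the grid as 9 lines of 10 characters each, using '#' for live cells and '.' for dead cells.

Simulating step by step:
Generation 0 (given above): 29 live cells
Generation 1: 44 live cells
(generation 1 grid is the final answer)

Answer: ####.#.#.#
.##...###.
##....##..
#...#.#.#.
...##.##.#
...#.##.#.
..#.......
.###.##...
##.#######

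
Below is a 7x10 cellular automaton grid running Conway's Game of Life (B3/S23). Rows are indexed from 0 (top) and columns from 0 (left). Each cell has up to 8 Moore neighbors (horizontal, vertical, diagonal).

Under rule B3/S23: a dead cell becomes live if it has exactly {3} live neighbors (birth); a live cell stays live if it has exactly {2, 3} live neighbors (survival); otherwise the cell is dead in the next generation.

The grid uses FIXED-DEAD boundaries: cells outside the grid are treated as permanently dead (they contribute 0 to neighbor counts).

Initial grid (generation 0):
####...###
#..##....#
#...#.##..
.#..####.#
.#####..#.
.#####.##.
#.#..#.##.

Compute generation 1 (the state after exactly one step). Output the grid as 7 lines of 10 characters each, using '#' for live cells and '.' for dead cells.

Simulating step by step:
Generation 0 (given above): 39 live cells
Generation 1: 25 live cells
(generation 1 grid is the final answer)

Answer: #####...##
#...###..#
##.....#..
##........
#........#
#........#
..#..#.##.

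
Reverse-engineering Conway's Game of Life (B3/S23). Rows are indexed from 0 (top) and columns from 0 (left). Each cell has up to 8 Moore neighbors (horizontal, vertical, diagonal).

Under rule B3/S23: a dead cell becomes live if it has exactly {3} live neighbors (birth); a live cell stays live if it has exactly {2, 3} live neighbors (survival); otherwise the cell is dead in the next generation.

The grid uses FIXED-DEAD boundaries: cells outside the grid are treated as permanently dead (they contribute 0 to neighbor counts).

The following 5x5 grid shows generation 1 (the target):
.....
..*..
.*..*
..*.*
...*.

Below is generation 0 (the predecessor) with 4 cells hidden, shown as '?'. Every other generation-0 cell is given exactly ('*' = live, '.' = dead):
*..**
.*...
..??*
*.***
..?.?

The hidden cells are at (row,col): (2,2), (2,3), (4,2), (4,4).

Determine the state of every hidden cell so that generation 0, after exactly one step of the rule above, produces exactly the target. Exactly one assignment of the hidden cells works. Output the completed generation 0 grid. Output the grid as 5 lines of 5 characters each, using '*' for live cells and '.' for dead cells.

Hidden generation-0 cells (in order): (2,2), (2,3), (4,2), (4,4).
A hidden cell only influences target cells in its own 3x3 neighborhood. Try each of the 2^4 = 16 assignments, step the completed generation 0 forward once under B3/S23, and compare with the target:
  (2,2)=. (2,3)=. (4,2)=. (4,4)=. -> step gives (1,2)='.' but target has '*' -> reject
  (2,2)=. (2,3)=. (4,2)=. (4,4)=* -> step gives (1,2)='.' but target has '*' -> reject
  (2,2)=. (2,3)=. (4,2)=* (4,4)=. -> step gives (1,2)='.' but target has '*' -> reject
  (2,2)=. (2,3)=. (4,2)=* (4,4)=* -> step gives (1,2)='.' but target has '*' -> reject
  (2,2)=. (2,3)=* (4,2)=. (4,4)=. -> step reproduces the target at every cell -> ACCEPT
  (2,2)=. (2,3)=* (4,2)=. (4,4)=* -> step gives (3,4)='.' but target has '*' -> reject
  (2,2)=. (2,3)=* (4,2)=* (4,4)=. -> step gives (3,1)='*' but target has '.' -> reject
  (2,2)=. (2,3)=* (4,2)=* (4,4)=* -> step gives (3,1)='*' but target has '.' -> reject
  (2,2)=* (2,3)=. (4,2)=. (4,4)=. -> step gives (1,1)='*' but target has '.' -> reject
  (2,2)=* (2,3)=. (4,2)=. (4,4)=* -> step gives (1,1)='*' but target has '.' -> reject
  (2,2)=* (2,3)=. (4,2)=* (4,4)=. -> step gives (1,1)='*' but target has '.' -> reject
  (2,2)=* (2,3)=. (4,2)=* (4,4)=* -> step gives (1,1)='*' but target has '.' -> reject
  (2,2)=* (2,3)=* (4,2)=. (4,4)=. -> step gives (1,1)='*' but target has '.' -> reject
  (2,2)=* (2,3)=* (4,2)=. (4,4)=* -> step gives (1,1)='*' but target has '.' -> reject
  (2,2)=* (2,3)=* (4,2)=* (4,4)=. -> step gives (1,1)='*' but target has '.' -> reject
  (2,2)=* (2,3)=* (4,2)=* (4,4)=* -> step gives (1,1)='*' but target has '.' -> reject
Unique solution: (2,2)=dead, (2,3)=live, (4,2)=dead, (4,4)=dead.
Check: live-neighbor counts of every cell in the completed generation 0:
12211
21344
23443
02243
12232
Applying B3/S23 to generation 0 with these counts gives:
.....
..*..
.*..*
..*.*
...*.
which matches the target exactly.

Answer: *..**
.*...
...**
*.***
.....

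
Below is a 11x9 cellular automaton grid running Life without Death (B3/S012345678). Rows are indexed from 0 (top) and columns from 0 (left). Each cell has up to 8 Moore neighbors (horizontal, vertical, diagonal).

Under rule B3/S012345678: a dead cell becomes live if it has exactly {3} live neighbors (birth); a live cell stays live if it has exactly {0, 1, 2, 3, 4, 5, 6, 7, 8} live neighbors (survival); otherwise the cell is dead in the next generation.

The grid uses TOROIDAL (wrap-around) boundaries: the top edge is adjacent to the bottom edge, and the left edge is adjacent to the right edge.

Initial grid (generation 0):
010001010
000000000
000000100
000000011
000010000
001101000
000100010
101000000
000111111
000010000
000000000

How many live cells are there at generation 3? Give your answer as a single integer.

Answer: 53

Derivation:
Simulating step by step:
Generation 0 (given above): 21 live cells
Generation 1: 30 live cells
010001010
000000100
000000110
000000011
000110000
001101000
010110010
101001000
000111111
000110110
000000000
Generation 2: 43 live cells
010001110
000001100
000000111
000000111
001110000
001101000
010111110
111001000
001111111
000110111
000011010
Generation 3: 53 live cells
010001110
000001101
000000111
000101111
001111110
011101000
110111110
111001000
001111111
001110111
000111010
Population at generation 3: 53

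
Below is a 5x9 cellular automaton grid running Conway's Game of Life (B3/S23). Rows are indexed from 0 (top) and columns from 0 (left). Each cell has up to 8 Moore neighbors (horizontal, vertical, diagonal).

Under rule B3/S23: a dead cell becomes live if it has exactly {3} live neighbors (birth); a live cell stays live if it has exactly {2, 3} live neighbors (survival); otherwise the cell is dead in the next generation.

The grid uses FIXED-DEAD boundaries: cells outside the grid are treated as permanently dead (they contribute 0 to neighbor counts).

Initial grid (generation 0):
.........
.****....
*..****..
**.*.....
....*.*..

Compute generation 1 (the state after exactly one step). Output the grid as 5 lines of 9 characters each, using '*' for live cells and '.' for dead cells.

Simulating step by step:
Generation 0 (given above): 14 live cells
Generation 1: 11 live cells
(generation 1 grid is the final answer)

Answer: ..**.....
.**......
*....*...
****..*..
.........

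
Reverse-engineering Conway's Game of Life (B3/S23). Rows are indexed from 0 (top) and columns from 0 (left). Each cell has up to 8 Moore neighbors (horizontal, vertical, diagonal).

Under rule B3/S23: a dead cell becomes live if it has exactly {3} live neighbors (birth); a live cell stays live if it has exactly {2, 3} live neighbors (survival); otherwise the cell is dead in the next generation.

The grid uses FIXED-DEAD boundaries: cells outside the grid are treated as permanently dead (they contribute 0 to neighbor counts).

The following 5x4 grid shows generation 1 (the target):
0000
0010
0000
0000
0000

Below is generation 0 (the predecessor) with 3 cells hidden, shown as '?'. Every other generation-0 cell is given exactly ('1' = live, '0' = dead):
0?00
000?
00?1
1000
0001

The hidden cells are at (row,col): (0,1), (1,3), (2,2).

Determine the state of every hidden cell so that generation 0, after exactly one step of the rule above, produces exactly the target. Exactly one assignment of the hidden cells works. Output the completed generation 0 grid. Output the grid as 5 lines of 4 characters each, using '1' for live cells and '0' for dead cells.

Answer: 0100
0001
0001
1000
0001

Derivation:
Hidden generation-0 cells (in order): (0,1), (1,3), (2,2).
A hidden cell only influences target cells in its own 3x3 neighborhood. Try each of the 2^3 = 8 assignments, step the completed generation 0 forward once under B3/S23, and compare with the target:
  (0,1)=0 (1,3)=0 (2,2)=0 -> step gives (1,2)='0' but target has '1' -> reject
  (0,1)=0 (1,3)=0 (2,2)=1 -> step gives (1,2)='0' but target has '1' -> reject
  (0,1)=0 (1,3)=1 (2,2)=0 -> step gives (1,2)='0' but target has '1' -> reject
  (0,1)=0 (1,3)=1 (2,2)=1 -> step gives (1,3)='1' but target has '0' -> reject
  (0,1)=1 (1,3)=0 (2,2)=0 -> step gives (1,2)='0' but target has '1' -> reject
  (0,1)=1 (1,3)=0 (2,2)=1 -> step gives (3,2)='1' but target has '0' -> reject
  (0,1)=1 (1,3)=1 (2,2)=0 -> step reproduces the target at every cell -> ACCEPT
  (0,1)=1 (1,3)=1 (2,2)=1 -> step gives (1,2)='0' but target has '1' -> reject
Unique solution: (0,1)=live, (1,3)=live, (2,2)=dead.
Check: live-neighbor counts of every cell in the completed generation 0:
1021
1131
1121
0122
1110
Applying B3/S23 to generation 0 with these counts gives:
0000
0010
0000
0000
0000
which matches the target exactly.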